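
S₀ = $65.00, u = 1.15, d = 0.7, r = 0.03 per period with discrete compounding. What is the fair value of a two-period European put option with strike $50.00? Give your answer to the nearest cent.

$1.22

Risk-neutral probability p = (1 + 0.03 − 0.7)/(1.15 − 0.7) = 0.3300/0.4500 = 0.7333
Terminal stock prices: S_uu = 85.96, S_ud = 52.32, S_dd = 31.85
Terminal payoffs (K − S): max(-35.96, 0) = 0, max(-2.325, 0) = 0, max(18.15, 0) = 18.15
Node u (S = 74.75): V_u = 1/1.03·[0.7333·0.0000 + 0.2667·0.0000] = 0.0000
Node d (S = 45.5): V_d = 1/1.03·[0.7333·0.0000 + 0.2667·18.1500] = 4.6990
Node 0 (S = 65): V_0 = 1/1.03·[0.7333·0.0000 + 0.2667·4.6990] = 1.2166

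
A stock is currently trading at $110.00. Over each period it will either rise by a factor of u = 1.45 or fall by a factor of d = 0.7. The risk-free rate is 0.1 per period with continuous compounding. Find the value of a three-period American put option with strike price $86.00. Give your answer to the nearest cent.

$6.88

Risk-neutral probability p = (e^0.1 − 0.7)/(1.45 − 0.7) = 0.4052/0.7500 = 0.5402
Terminal stock prices: S_uuu = 335.3, S_uud = 161.9, S_udd = 78.15, S_ddd = 37.73
Terminal payoffs (K − S): max(-249.3, 0) = 0, max(-75.89, 0) = 0, max(7.845, 0) = 7.845, max(48.27, 0) = 48.27
Node uu (S = 231.3): continuation = e^(−0.1)·[0.5402·0.0000 + 0.4598·0.0000] = 0.0000; exercise value = 0.0000 ≤ continuation, so V_uu = 0.0000
Node ud (S = 111.6): continuation = e^(−0.1)·[0.5402·0.0000 + 0.4598·7.8450] = 3.2637; exercise value = 0.0000 ≤ continuation, so V_ud = 3.2637
Node dd (S = 53.9): continuation = e^(−0.1)·[0.5402·7.8450 + 0.4598·48.2700] = 23.9160; exercise value = 32.1000 > continuation, so V_dd = 32.1000 (exercise)
Node u (S = 159.5): continuation = e^(−0.1)·[0.5402·0.0000 + 0.4598·3.2637] = 1.3577; exercise value = 0.0000 ≤ continuation, so V_u = 1.3577
Node d (S = 77): continuation = e^(−0.1)·[0.5402·3.2637 + 0.4598·32.1000] = 14.9496; exercise value = 9.0000 ≤ continuation, so V_d = 14.9496
Node 0 (S = 110): continuation = e^(−0.1)·[0.5402·1.3577 + 0.4598·14.9496] = 6.8830; exercise value = 0.0000 ≤ continuation, so V_0 = 6.8830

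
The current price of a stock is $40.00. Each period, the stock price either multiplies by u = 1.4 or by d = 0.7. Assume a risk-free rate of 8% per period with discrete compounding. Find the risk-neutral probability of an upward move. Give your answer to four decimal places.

Risk-neutral probability p = (1 + 0.08 − 0.7)/(1.4 − 0.7) = 0.3800/0.7000 = 0.5429

p = 0.5429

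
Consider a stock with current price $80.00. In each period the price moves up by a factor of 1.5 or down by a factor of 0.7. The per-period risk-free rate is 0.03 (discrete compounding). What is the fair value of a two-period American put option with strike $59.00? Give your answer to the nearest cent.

$6.44

Risk-neutral probability p = (1 + 0.03 − 0.7)/(1.5 − 0.7) = 0.3300/0.8000 = 0.4125
Terminal stock prices: S_uu = 180, S_ud = 84, S_dd = 39.2
Terminal payoffs (K − S): max(-121, 0) = 0, max(-25, 0) = 0, max(19.8, 0) = 19.8
Node u (S = 120): continuation = 1/1.03·[0.4125·0.0000 + 0.5875·0.0000] = 0.0000; exercise value = 0.0000 ≤ continuation, so V_u = 0.0000
Node d (S = 56): continuation = 1/1.03·[0.4125·0.0000 + 0.5875·19.8000] = 11.2937; exercise value = 3.0000 ≤ continuation, so V_d = 11.2937
Node 0 (S = 80): continuation = 1/1.03·[0.4125·0.0000 + 0.5875·11.2937] = 6.4418; exercise value = 0.0000 ≤ continuation, so V_0 = 6.4418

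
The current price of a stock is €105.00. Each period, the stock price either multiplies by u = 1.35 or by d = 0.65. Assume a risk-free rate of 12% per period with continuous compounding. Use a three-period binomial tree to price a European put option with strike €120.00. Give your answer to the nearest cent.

Risk-neutral probability p = (e^0.12 − 0.65)/(1.35 − 0.65) = 0.4775/0.7000 = 0.6821
Terminal stock prices: S_uuu = 258.3, S_uud = 124.4, S_udd = 59.89, S_ddd = 28.84
Terminal payoffs (K − S): max(-138.3, 0) = 0, max(-4.386, 0) = 0, max(60.11, 0) = 60.11, max(91.16, 0) = 91.16
Node uu (S = 191.4): V_uu = e^(−0.12)·[0.6821·0.0000 + 0.3179·0.0000] = 0.0000
Node ud (S = 92.14): V_ud = e^(−0.12)·[0.6821·0.0000 + 0.3179·60.1106] = 16.9463
Node dd (S = 44.36): V_dd = e^(−0.12)·[0.6821·60.1106 + 0.3179·91.1644] = 62.0680
Node u (S = 141.8): V_u = e^(−0.12)·[0.6821·0.0000 + 0.3179·16.9463] = 4.7775
Node d (S = 68.25): V_d = e^(−0.12)·[0.6821·16.9463 + 0.3179·62.0680] = 27.7506
Node 0 (S = 105): V_0 = e^(−0.12)·[0.6821·4.7775 + 0.3179·27.7506] = 10.7138

€10.71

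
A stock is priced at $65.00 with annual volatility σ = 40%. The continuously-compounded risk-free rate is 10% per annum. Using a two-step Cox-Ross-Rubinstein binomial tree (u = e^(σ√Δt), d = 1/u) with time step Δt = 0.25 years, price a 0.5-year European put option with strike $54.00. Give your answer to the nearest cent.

$2.35

CRR parameters: u = e^(σ√Δt) = e^(0.4·√0.25) = 1.2214, d = 1/u = 0.8187
Per-period rate: rΔt = 0.1·0.25 = 0.025, so R = e^0.025 = 1.0253
Risk-neutral probability p = (e^0.025 − 0.8187)/(1.2214 − 0.8187) = 0.2066/0.4027 = 0.5130
Terminal stock prices: S_uu = 96.97, S_ud = 65, S_dd = 43.57
Terminal payoffs (K − S): max(-42.97, 0) = 0, max(-11, 0) = 0, max(10.43, 0) = 10.43
Node u (S = 79.39): V_u = e^(−0.025)·[0.5130·0.0000 + 0.4870·0.0000] = 0.0000
Node d (S = 53.22): V_d = e^(−0.025)·[0.5130·0.0000 + 0.4870·10.4292] = 4.9533
Node 0 (S = 65): V_0 = e^(−0.025)·[0.5130·0.0000 + 0.4870·4.9533] = 2.3525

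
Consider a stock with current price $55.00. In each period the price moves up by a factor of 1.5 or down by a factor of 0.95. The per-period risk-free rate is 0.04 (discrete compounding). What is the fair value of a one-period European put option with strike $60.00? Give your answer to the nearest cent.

Risk-neutral probability p = (1 + 0.04 − 0.95)/(1.5 − 0.95) = 0.0900/0.5500 = 0.1636
Terminal stock prices: S_u = 82.5, S_d = 52.25
Terminal payoffs (K − S): max(-22.5, 0) = 0, max(7.75, 0) = 7.75
Node 0 (S = 55): V_0 = 1/1.04·[0.1636·0.0000 + 0.8364·7.7500] = 6.2325

$6.23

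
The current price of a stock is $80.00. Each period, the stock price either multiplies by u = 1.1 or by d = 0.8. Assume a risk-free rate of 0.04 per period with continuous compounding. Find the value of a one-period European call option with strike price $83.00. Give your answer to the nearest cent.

$3.86

Risk-neutral probability p = (e^0.04 − 0.8)/(1.1 − 0.8) = 0.2408/0.3000 = 0.8027
Terminal stock prices: S_u = 88, S_d = 64
Terminal payoffs (S − K): max(5, 0) = 5, max(-19, 0) = 0
Node 0 (S = 80): V_0 = e^(−0.04)·[0.8027·5.0000 + 0.1973·0.0000] = 3.8561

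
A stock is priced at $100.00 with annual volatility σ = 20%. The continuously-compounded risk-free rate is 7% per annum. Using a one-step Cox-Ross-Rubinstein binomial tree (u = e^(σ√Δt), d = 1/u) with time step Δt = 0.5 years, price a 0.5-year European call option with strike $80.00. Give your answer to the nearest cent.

$22.75

CRR parameters: u = e^(σ√Δt) = e^(0.2·√0.5) = 1.1519, d = 1/u = 0.8681
Per-period rate: rΔt = 0.07·0.5 = 0.035, so R = e^0.035 = 1.0356
Risk-neutral probability p = (e^0.035 − 0.8681)/(1.1519 − 0.8681) = 0.1675/0.2838 = 0.5902
Terminal stock prices: S_u = 115.2, S_d = 86.81
Terminal payoffs (S − K): max(35.19, 0) = 35.19, max(6.812, 0) = 6.812
Node 0 (S = 100): V_0 = e^(−0.035)·[0.5902·35.1910 + 0.4098·6.8123] = 22.7516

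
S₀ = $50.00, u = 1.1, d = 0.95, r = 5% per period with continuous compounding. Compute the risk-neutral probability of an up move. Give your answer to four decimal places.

p = 0.6751

Risk-neutral probability p = (e^0.05 − 0.95)/(1.1 − 0.95) = 0.1013/0.1500 = 0.6751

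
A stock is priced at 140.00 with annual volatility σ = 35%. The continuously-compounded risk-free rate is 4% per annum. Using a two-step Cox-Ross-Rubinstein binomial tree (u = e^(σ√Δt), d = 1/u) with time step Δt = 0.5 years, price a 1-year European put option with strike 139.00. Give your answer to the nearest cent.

CRR parameters: u = e^(σ√Δt) = e^(0.35·√0.5) = 1.2808, d = 1/u = 0.7808
Per-period rate: rΔt = 0.04·0.5 = 0.02, so R = e^0.02 = 1.0202
Risk-neutral probability p = (e^0.02 − 0.7808)/(1.2808 − 0.7808) = 0.2394/0.5000 = 0.4788
Terminal stock prices: S_uu = 229.7, S_ud = 140, S_dd = 85.34
Terminal payoffs (K − S): max(-90.66, 0) = 0, max(-1, 0) = 0, max(53.66, 0) = 53.66
Node u (S = 179.3): V_u = e^(−0.02)·[0.4788·0.0000 + 0.5212·0.0000] = 0.0000
Node d (S = 109.3): V_d = e^(−0.02)·[0.4788·0.0000 + 0.5212·53.6579] = 27.4106
Node 0 (S = 140): V_0 = e^(−0.02)·[0.4788·0.0000 + 0.5212·27.4106] = 14.0024

14.00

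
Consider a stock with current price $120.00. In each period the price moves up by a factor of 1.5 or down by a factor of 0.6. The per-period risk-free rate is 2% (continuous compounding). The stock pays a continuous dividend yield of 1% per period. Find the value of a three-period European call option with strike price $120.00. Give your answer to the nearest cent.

Per-period risk-free factor R = e^0.02 = 1.0202; dividend-adjusted growth = e^(0.02−0.01) = 1.0101.
Risk-neutral probability p = (1.0101 − 0.6)/(1.5 − 0.6) = 0.4101/0.9000 = 0.4556
Terminal stock prices: S_uuu = 405, S_uud = 162, S_udd = 64.8, S_ddd = 25.92
Terminal payoffs (S − K): max(285, 0) = 285, max(42, 0) = 42, max(-55.2, 0) = 0, max(-94.08, 0) = 0
Node uu (S = 270): V_uu = e^(−0.02)·[0.4556·285.0000 + 0.5444·42.0000] = 149.6896
Node ud (S = 108): V_ud = e^(−0.02)·[0.4556·42.0000 + 0.5444·0.0000] = 18.7568
Node dd (S = 43.2): V_dd = e^(−0.02)·[0.4556·0.0000 + 0.5444·0.0000] = 0.0000
Node u (S = 180): V_u = e^(−0.02)·[0.4556·149.6896 + 0.5444·18.7568] = 76.8586
Node d (S = 72): V_d = e^(−0.02)·[0.4556·18.7568 + 0.5444·0.0000] = 8.3766
Node 0 (S = 120): V_0 = e^(−0.02)·[0.4556·76.8586 + 0.5444·8.3766] = 38.7941

$38.79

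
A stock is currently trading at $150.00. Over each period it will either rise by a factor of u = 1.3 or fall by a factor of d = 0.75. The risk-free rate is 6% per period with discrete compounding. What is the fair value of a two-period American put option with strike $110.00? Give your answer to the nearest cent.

Risk-neutral probability p = (1 + 0.06 − 0.75)/(1.3 − 0.75) = 0.3100/0.5500 = 0.5636
Terminal stock prices: S_uu = 253.5, S_ud = 146.2, S_dd = 84.38
Terminal payoffs (K − S): max(-143.5, 0) = 0, max(-36.25, 0) = 0, max(25.62, 0) = 25.62
Node u (S = 195): continuation = 1/1.06·[0.5636·0.0000 + 0.4364·0.0000] = 0.0000; exercise value = 0.0000 ≤ continuation, so V_u = 0.0000
Node d (S = 112.5): continuation = 1/1.06·[0.5636·0.0000 + 0.4364·25.6250] = 10.5489; exercise value = 0.0000 ≤ continuation, so V_d = 10.5489
Node 0 (S = 150): continuation = 1/1.06·[0.5636·0.0000 + 0.4364·10.5489] = 4.3426; exercise value = 0.0000 ≤ continuation, so V_0 = 4.3426

$4.34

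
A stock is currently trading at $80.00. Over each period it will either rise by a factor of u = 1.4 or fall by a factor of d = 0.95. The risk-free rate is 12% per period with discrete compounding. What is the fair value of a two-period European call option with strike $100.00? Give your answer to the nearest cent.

$8.86

Risk-neutral probability p = (1 + 0.12 − 0.95)/(1.4 − 0.95) = 0.1700/0.4500 = 0.3778
Terminal stock prices: S_uu = 156.8, S_ud = 106.4, S_dd = 72.2
Terminal payoffs (S − K): max(56.8, 0) = 56.8, max(6.4, 0) = 6.4, max(-27.8, 0) = 0
Node u (S = 112): V_u = 1/1.12·[0.3778·56.8000 + 0.6222·6.4000] = 22.7143
Node d (S = 76): V_d = 1/1.12·[0.3778·6.4000 + 0.6222·0.0000] = 2.1587
Node 0 (S = 80): V_0 = 1/1.12·[0.3778·22.7143 + 0.6222·2.1587] = 8.8609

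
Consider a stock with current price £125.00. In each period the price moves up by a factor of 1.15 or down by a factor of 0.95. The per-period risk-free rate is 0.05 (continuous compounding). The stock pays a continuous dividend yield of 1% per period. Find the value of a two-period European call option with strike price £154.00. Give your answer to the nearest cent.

£2.11

Per-period risk-free factor R = e^0.05 = 1.0513; dividend-adjusted growth = e^(0.05−0.01) = 1.0408.
Risk-neutral probability p = (1.0408 − 0.95)/(1.15 − 0.95) = 0.0908/0.2000 = 0.4541
Terminal stock prices: S_uu = 165.3, S_ud = 136.6, S_dd = 112.8
Terminal payoffs (S − K): max(11.31, 0) = 11.31, max(-17.44, 0) = 0, max(-41.19, 0) = 0
Node u (S = 143.8): V_u = e^(−0.05)·[0.4541·11.3125 + 0.5459·0.0000] = 4.8860
Node d (S = 118.8): V_d = e^(−0.05)·[0.4541·0.0000 + 0.5459·0.0000] = 0.0000
Node 0 (S = 125): V_0 = e^(−0.05)·[0.4541·4.8860 + 0.5459·0.0000] = 2.1103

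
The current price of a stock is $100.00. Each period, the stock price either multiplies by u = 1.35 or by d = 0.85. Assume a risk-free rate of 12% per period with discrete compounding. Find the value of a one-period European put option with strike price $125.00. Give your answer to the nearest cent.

Risk-neutral probability p = (1 + 0.12 − 0.85)/(1.35 − 0.85) = 0.2700/0.5000 = 0.5400
Terminal stock prices: S_u = 135, S_d = 85
Terminal payoffs (K − S): max(-10, 0) = 0, max(40, 0) = 40
Node 0 (S = 100): V_0 = 1/1.12·[0.5400·0.0000 + 0.4600·40.0000] = 16.4286

$16.43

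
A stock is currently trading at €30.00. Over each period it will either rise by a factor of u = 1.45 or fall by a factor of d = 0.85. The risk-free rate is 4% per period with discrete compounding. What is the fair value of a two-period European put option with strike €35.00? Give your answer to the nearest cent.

Risk-neutral probability p = (1 + 0.04 − 0.85)/(1.45 − 0.85) = 0.1900/0.6000 = 0.3167
Terminal stock prices: S_uu = 63.08, S_ud = 36.98, S_dd = 21.67
Terminal payoffs (K − S): max(-28.08, 0) = 0, max(-1.975, 0) = 0, max(13.33, 0) = 13.33
Node u (S = 43.5): V_u = 1/1.04·[0.3167·0.0000 + 0.6833·0.0000] = 0.0000
Node d (S = 25.5): V_d = 1/1.04·[0.3167·0.0000 + 0.6833·13.3250] = 8.7552
Node 0 (S = 30): V_0 = 1/1.04·[0.3167·0.0000 + 0.6833·8.7552] = 5.7526

€5.75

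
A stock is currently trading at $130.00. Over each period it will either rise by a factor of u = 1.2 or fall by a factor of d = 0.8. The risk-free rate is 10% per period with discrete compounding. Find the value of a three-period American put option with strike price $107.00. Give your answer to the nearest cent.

Risk-neutral probability p = (1 + 0.1 − 0.8)/(1.2 − 0.8) = 0.3000/0.4000 = 0.7500
Terminal stock prices: S_uuu = 224.6, S_uud = 149.8, S_udd = 99.84, S_ddd = 66.56
Terminal payoffs (K − S): max(-117.6, 0) = 0, max(-42.76, 0) = 0, max(7.16, 0) = 7.16, max(40.44, 0) = 40.44
Node uu (S = 187.2): continuation = 1/1.1·[0.7500·0.0000 + 0.2500·0.0000] = 0.0000; exercise value = 0.0000 ≤ continuation, so V_uu = 0.0000
Node ud (S = 124.8): continuation = 1/1.1·[0.7500·0.0000 + 0.2500·7.1600] = 1.6273; exercise value = 0.0000 ≤ continuation, so V_ud = 1.6273
Node dd (S = 83.2): continuation = 1/1.1·[0.7500·7.1600 + 0.2500·40.4400] = 14.0727; exercise value = 23.8000 > continuation, so V_dd = 23.8000 (exercise)
Node u (S = 156): continuation = 1/1.1·[0.7500·0.0000 + 0.2500·1.6273] = 0.3698; exercise value = 0.0000 ≤ continuation, so V_u = 0.3698
Node d (S = 104): continuation = 1/1.1·[0.7500·1.6273 + 0.2500·23.8000] = 6.5186; exercise value = 3.0000 ≤ continuation, so V_d = 6.5186
Node 0 (S = 130): continuation = 1/1.1·[0.7500·0.3698 + 0.2500·6.5186] = 1.7337; exercise value = 0.0000 ≤ continuation, so V_0 = 1.7337

$1.73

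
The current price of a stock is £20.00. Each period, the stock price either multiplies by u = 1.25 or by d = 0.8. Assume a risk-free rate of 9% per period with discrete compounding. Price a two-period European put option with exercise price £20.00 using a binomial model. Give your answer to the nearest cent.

Risk-neutral probability p = (1 + 0.09 − 0.8)/(1.25 − 0.8) = 0.2900/0.4500 = 0.6444
Terminal stock prices: S_uu = 31.25, S_ud = 20, S_dd = 12.8
Terminal payoffs (K − S): max(-11.25, 0) = 0, max(0, 0) = 0, max(7.2, 0) = 7.2
Node u (S = 25): V_u = 1/1.09·[0.6444·0.0000 + 0.3556·0.0000] = 0.0000
Node d (S = 16): V_d = 1/1.09·[0.6444·0.0000 + 0.3556·7.2000] = 2.3486
Node 0 (S = 20): V_0 = 1/1.09·[0.6444·0.0000 + 0.3556·2.3486] = 0.7661

£0.77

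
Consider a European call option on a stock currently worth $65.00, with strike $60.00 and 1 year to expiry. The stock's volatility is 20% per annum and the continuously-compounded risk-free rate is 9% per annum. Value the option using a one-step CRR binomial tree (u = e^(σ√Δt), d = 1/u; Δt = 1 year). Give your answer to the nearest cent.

CRR parameters: u = e^(σ√Δt) = e^(0.2·√1) = 1.2214, d = 1/u = 0.8187
Per-period rate: rΔt = 0.09·1 = 0.09, so R = e^0.09 = 1.0942
Risk-neutral probability p = (e^0.09 − 0.8187)/(1.2214 − 0.8187) = 0.2754/0.4027 = 0.6840
Terminal stock prices: S_u = 79.39, S_d = 53.22
Terminal payoffs (S − K): max(19.39, 0) = 19.39, max(-6.783, 0) = 0
Node 0 (S = 65): V_0 = e^(−0.09)·[0.6840·19.3912 + 0.3160·0.0000] = 12.1227

$12.12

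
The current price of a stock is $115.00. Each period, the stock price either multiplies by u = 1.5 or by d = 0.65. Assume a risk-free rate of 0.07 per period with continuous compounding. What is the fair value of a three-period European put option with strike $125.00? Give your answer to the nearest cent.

$25.57

Risk-neutral probability p = (e^0.07 − 0.65)/(1.5 − 0.65) = 0.4225/0.8500 = 0.4971
Terminal stock prices: S_uuu = 388.1, S_uud = 168.2, S_udd = 72.88, S_ddd = 31.58
Terminal payoffs (K − S): max(-263.1, 0) = 0, max(-43.19, 0) = 0, max(52.12, 0) = 52.12, max(93.42, 0) = 93.42
Node uu (S = 258.8): V_uu = e^(−0.07)·[0.4971·0.0000 + 0.5029·0.0000] = 0.0000
Node ud (S = 112.1): V_ud = e^(−0.07)·[0.4971·0.0000 + 0.5029·52.1187] = 24.4401
Node dd (S = 48.59): V_dd = e^(−0.07)·[0.4971·52.1187 + 0.5029·93.4181] = 67.9617
Node u (S = 172.5): V_u = e^(−0.07)·[0.4971·0.0000 + 0.5029·24.4401] = 11.4607
Node d (S = 74.75): V_d = e^(−0.07)·[0.4971·24.4401 + 0.5029·67.9617] = 43.1964
Node 0 (S = 115): V_0 = e^(−0.07)·[0.4971·11.4607 + 0.5029·43.1964] = 25.5677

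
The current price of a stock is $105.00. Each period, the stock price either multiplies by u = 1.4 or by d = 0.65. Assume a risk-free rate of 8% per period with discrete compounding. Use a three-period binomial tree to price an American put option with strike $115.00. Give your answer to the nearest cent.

$22.85

Risk-neutral probability p = (1 + 0.08 − 0.65)/(1.4 − 0.65) = 0.4300/0.7500 = 0.5733
Terminal stock prices: S_uuu = 288.1, S_uud = 133.8, S_udd = 62.11, S_ddd = 28.84
Terminal payoffs (K − S): max(-173.1, 0) = 0, max(-18.77, 0) = 0, max(52.89, 0) = 52.89, max(86.16, 0) = 86.16
Node uu (S = 205.8): continuation = 1/1.08·[0.5733·0.0000 + 0.4267·0.0000] = 0.0000; exercise value = 0.0000 ≤ continuation, so V_uu = 0.0000
Node ud (S = 95.55): continuation = 1/1.08·[0.5733·0.0000 + 0.4267·52.8925] = 20.8958; exercise value = 19.4500 ≤ continuation, so V_ud = 20.8958
Node dd (S = 44.36): continuation = 1/1.08·[0.5733·52.8925 + 0.4267·86.1644] = 62.1190; exercise value = 70.6375 > continuation, so V_dd = 70.6375 (exercise)
Node u (S = 147): continuation = 1/1.08·[0.5733·0.0000 + 0.4267·20.8958] = 8.2551; exercise value = 0.0000 ≤ continuation, so V_u = 8.2551
Node d (S = 68.25): continuation = 1/1.08·[0.5733·20.8958 + 0.4267·70.6375] = 38.9990; exercise value = 46.7500 > continuation, so V_d = 46.7500 (exercise)
Node 0 (S = 105): continuation = 1/1.08·[0.5733·8.2551 + 0.4267·46.7500] = 22.8515; exercise value = 10.0000 ≤ continuation, so V_0 = 22.8515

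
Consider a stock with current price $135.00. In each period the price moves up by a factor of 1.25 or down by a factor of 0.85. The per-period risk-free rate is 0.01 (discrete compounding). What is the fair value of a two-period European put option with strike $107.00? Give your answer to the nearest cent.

$3.34

Risk-neutral probability p = (1 + 0.01 − 0.85)/(1.25 − 0.85) = 0.1600/0.4000 = 0.4000
Terminal stock prices: S_uu = 210.9, S_ud = 143.4, S_dd = 97.54
Terminal payoffs (K − S): max(-103.9, 0) = 0, max(-36.44, 0) = 0, max(9.463, 0) = 9.463
Node u (S = 168.8): V_u = 1/1.01·[0.4000·0.0000 + 0.6000·0.0000] = 0.0000
Node d (S = 114.8): V_d = 1/1.01·[0.4000·0.0000 + 0.6000·9.4625] = 5.6213
Node 0 (S = 135): V_0 = 1/1.01·[0.4000·0.0000 + 0.6000·5.6213] = 3.3394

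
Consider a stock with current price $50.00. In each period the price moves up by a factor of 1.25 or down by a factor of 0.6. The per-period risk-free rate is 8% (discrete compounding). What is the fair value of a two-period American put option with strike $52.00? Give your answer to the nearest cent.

$7.73

Risk-neutral probability p = (1 + 0.08 − 0.6)/(1.25 − 0.6) = 0.4800/0.6500 = 0.7385
Terminal stock prices: S_uu = 78.12, S_ud = 37.5, S_dd = 18
Terminal payoffs (K − S): max(-26.12, 0) = 0, max(14.5, 0) = 14.5, max(34, 0) = 34
Node u (S = 62.5): continuation = 1/1.08·[0.7385·0.0000 + 0.2615·14.5000] = 3.5114; exercise value = 0.0000 ≤ continuation, so V_u = 3.5114
Node d (S = 30): continuation = 1/1.08·[0.7385·14.5000 + 0.2615·34.0000] = 18.1481; exercise value = 22.0000 > continuation, so V_d = 22.0000 (exercise)
Node 0 (S = 50): continuation = 1/1.08·[0.7385·3.5114 + 0.2615·22.0000] = 7.7286; exercise value = 2.0000 ≤ continuation, so V_0 = 7.7286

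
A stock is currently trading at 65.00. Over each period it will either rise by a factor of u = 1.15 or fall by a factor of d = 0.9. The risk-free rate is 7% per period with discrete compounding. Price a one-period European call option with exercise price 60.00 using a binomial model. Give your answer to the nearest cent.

Risk-neutral probability p = (1 + 0.07 − 0.9)/(1.15 − 0.9) = 0.1700/0.2500 = 0.6800
Terminal stock prices: S_u = 74.75, S_d = 58.5
Terminal payoffs (S − K): max(14.75, 0) = 14.75, max(-1.5, 0) = 0
Node 0 (S = 65): V_0 = 1/1.07·[0.6800·14.7500 + 0.3200·0.0000] = 9.3738

9.37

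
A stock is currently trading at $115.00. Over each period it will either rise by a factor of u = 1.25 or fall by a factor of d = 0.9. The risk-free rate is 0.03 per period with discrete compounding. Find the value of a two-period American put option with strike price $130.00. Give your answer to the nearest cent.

Risk-neutral probability p = (1 + 0.03 − 0.9)/(1.25 − 0.9) = 0.1300/0.3500 = 0.3714
Terminal stock prices: S_uu = 179.7, S_ud = 129.4, S_dd = 93.15
Terminal payoffs (K − S): max(-49.69, 0) = 0, max(0.625, 0) = 0.625, max(36.85, 0) = 36.85
Node u (S = 143.8): continuation = 1/1.03·[0.3714·0.0000 + 0.6286·0.6250] = 0.3814; exercise value = 0.0000 ≤ continuation, so V_u = 0.3814
Node d (S = 103.5): continuation = 1/1.03·[0.3714·0.6250 + 0.6286·36.8500] = 22.7136; exercise value = 26.5000 > continuation, so V_d = 26.5000 (exercise)
Node 0 (S = 115): continuation = 1/1.03·[0.3714·0.3814 + 0.6286·26.5000] = 16.3095; exercise value = 15.0000 ≤ continuation, so V_0 = 16.3095

$16.31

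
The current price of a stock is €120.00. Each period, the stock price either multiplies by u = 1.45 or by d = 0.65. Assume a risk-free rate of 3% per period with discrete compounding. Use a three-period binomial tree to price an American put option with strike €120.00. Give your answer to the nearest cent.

€29.14

Risk-neutral probability p = (1 + 0.03 − 0.65)/(1.45 − 0.65) = 0.3800/0.8000 = 0.4750
Terminal stock prices: S_uuu = 365.8, S_uud = 164, S_udd = 73.52, S_ddd = 32.95
Terminal payoffs (K − S): max(-245.8, 0) = 0, max(-44, 0) = 0, max(46.48, 0) = 46.48, max(87.05, 0) = 87.05
Node uu (S = 252.3): continuation = 1/1.03·[0.4750·0.0000 + 0.5250·0.0000] = 0.0000; exercise value = 0.0000 ≤ continuation, so V_uu = 0.0000
Node ud (S = 113.1): continuation = 1/1.03·[0.4750·0.0000 + 0.5250·46.4850] = 23.6938; exercise value = 6.9000 ≤ continuation, so V_ud = 23.6938
Node dd (S = 50.7): continuation = 1/1.03·[0.4750·46.4850 + 0.5250·87.0450] = 65.8049; exercise value = 69.3000 > continuation, so V_dd = 69.3000 (exercise)
Node u (S = 174): continuation = 1/1.03·[0.4750·0.0000 + 0.5250·23.6938] = 12.0769; exercise value = 0.0000 ≤ continuation, so V_u = 12.0769
Node d (S = 78): continuation = 1/1.03·[0.4750·23.6938 + 0.5250·69.3000] = 46.2496; exercise value = 42.0000 ≤ continuation, so V_d = 46.2496
Node 0 (S = 120): continuation = 1/1.03·[0.4750·12.0769 + 0.5250·46.2496] = 29.1433; exercise value = 0.0000 ≤ continuation, so V_0 = 29.1433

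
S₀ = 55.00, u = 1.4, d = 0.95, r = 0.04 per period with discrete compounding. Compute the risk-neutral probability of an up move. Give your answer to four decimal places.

p = 0.2000

Risk-neutral probability p = (1 + 0.04 − 0.95)/(1.4 − 0.95) = 0.0900/0.4500 = 0.2000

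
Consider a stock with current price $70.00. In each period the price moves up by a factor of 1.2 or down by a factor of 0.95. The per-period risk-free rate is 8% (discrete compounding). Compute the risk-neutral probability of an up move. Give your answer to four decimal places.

Risk-neutral probability p = (1 + 0.08 − 0.95)/(1.2 − 0.95) = 0.1300/0.2500 = 0.5200

p = 0.5200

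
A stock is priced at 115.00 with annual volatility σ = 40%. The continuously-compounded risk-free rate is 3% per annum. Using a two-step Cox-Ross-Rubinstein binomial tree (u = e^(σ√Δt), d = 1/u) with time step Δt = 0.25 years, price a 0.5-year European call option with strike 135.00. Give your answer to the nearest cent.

7.92

CRR parameters: u = e^(σ√Δt) = e^(0.4·√0.25) = 1.2214, d = 1/u = 0.8187
Per-period rate: rΔt = 0.03·0.25 = 0.0075, so R = e^0.0075 = 1.0075
Risk-neutral probability p = (e^0.0075 − 0.8187)/(1.2214 − 0.8187) = 0.1888/0.4027 = 0.4689
Terminal stock prices: S_uu = 171.6, S_ud = 115, S_dd = 77.09
Terminal payoffs (S − K): max(36.56, 0) = 36.56, max(-20, 0) = 0, max(-57.91, 0) = 0
Node u (S = 140.5): V_u = e^(−0.0075)·[0.4689·36.5598 + 0.5311·0.0000] = 17.0134
Node d (S = 94.15): V_d = e^(−0.0075)·[0.4689·0.0000 + 0.5311·0.0000] = 0.0000
Node 0 (S = 115): V_0 = e^(−0.0075)·[0.4689·17.0134 + 0.5311·0.0000] = 7.9173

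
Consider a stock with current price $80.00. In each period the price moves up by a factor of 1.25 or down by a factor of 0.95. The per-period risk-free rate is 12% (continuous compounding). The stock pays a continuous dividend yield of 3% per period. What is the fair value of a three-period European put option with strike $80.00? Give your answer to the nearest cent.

Per-period risk-free factor R = e^0.12 = 1.1275; dividend-adjusted growth = e^(0.12−0.03) = 1.0942.
Risk-neutral probability p = (1.0942 − 0.95)/(1.25 − 0.95) = 0.1442/0.3000 = 0.4806
Terminal stock prices: S_uuu = 156.2, S_uud = 118.8, S_udd = 90.25, S_ddd = 68.59
Terminal payoffs (K − S): max(-76.25, 0) = 0, max(-38.75, 0) = 0, max(-10.25, 0) = 0, max(11.41, 0) = 11.41
Node uu (S = 125): V_uu = e^(−0.12)·[0.4806·0.0000 + 0.5194·0.0000] = 0.0000
Node ud (S = 95): V_ud = e^(−0.12)·[0.4806·0.0000 + 0.5194·0.0000] = 0.0000
Node dd (S = 72.2): V_dd = e^(−0.12)·[0.4806·0.0000 + 0.5194·11.4100] = 5.2564
Node u (S = 100): V_u = e^(−0.12)·[0.4806·0.0000 + 0.5194·0.0000] = 0.0000
Node d (S = 76): V_d = e^(−0.12)·[0.4806·0.0000 + 0.5194·5.2564] = 2.4215
Node 0 (S = 80): V_0 = e^(−0.12)·[0.4806·0.0000 + 0.5194·2.4215] = 1.1156

$1.12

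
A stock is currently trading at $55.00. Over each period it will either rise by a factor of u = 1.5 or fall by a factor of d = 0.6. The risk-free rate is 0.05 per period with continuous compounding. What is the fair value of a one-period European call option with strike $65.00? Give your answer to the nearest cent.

$8.35

Risk-neutral probability p = (e^0.05 − 0.6)/(1.5 − 0.6) = 0.4513/0.9000 = 0.5014
Terminal stock prices: S_u = 82.5, S_d = 33
Terminal payoffs (S − K): max(17.5, 0) = 17.5, max(-32, 0) = 0
Node 0 (S = 55): V_0 = e^(−0.05)·[0.5014·17.5000 + 0.4986·0.0000] = 8.3468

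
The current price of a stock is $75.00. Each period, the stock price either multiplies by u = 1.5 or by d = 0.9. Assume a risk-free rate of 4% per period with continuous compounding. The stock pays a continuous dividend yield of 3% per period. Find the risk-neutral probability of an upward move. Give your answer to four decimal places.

Per-period risk-free factor R = e^0.04 = 1.0408; dividend-adjusted growth = e^(0.04−0.03) = 1.0101.
Risk-neutral probability p = (1.0101 − 0.9)/(1.5 − 0.9) = 0.1101/0.6000 = 0.1834

p = 0.1834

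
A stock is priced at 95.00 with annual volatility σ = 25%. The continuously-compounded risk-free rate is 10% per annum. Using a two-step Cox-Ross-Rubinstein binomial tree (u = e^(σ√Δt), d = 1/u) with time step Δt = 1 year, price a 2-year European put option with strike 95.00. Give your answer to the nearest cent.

3.84

CRR parameters: u = e^(σ√Δt) = e^(0.25·√1) = 1.2840, d = 1/u = 0.7788
Per-period rate: rΔt = 0.1·1 = 0.1, so R = e^0.1 = 1.1052
Risk-neutral probability p = (e^0.1 − 0.7788)/(1.2840 − 0.7788) = 0.3264/0.5052 = 0.6460
Terminal stock prices: S_uu = 156.6, S_ud = 95, S_dd = 57.62
Terminal payoffs (K − S): max(-61.63, 0) = 0, max(0, 0) = 0, max(37.38, 0) = 37.38
Node u (S = 122): V_u = e^(−0.1)·[0.6460·0.0000 + 0.3540·0.0000] = 0.0000
Node d (S = 73.99): V_d = e^(−0.1)·[0.6460·0.0000 + 0.3540·37.3796] = 11.9735
Node 0 (S = 95): V_0 = e^(−0.1)·[0.6460·0.0000 + 0.3540·11.9735] = 3.8354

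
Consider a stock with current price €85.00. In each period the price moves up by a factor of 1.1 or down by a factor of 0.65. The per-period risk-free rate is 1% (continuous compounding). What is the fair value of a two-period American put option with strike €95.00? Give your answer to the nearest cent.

Risk-neutral probability p = (e^0.01 − 0.65)/(1.1 − 0.65) = 0.3601/0.4500 = 0.8001
Terminal stock prices: S_uu = 102.9, S_ud = 60.78, S_dd = 35.91
Terminal payoffs (K − S): max(-7.85, 0) = 0, max(34.22, 0) = 34.22, max(59.09, 0) = 59.09
Node u (S = 93.5): continuation = e^(−0.01)·[0.8001·0.0000 + 0.1999·34.2250] = 6.7731; exercise value = 1.5000 ≤ continuation, so V_u = 6.7731
Node d (S = 55.25): continuation = e^(−0.01)·[0.8001·34.2250 + 0.1999·59.0875] = 38.8047; exercise value = 39.7500 > continuation, so V_d = 39.7500 (exercise)
Node 0 (S = 85): continuation = e^(−0.01)·[0.8001·6.7731 + 0.1999·39.7500] = 13.2318; exercise value = 10.0000 ≤ continuation, so V_0 = 13.2318

€13.23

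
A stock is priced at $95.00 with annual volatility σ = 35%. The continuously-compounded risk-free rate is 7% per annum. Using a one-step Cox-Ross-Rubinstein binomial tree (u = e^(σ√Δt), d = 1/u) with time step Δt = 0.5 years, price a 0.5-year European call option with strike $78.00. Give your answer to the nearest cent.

CRR parameters: u = e^(σ√Δt) = e^(0.35·√0.5) = 1.2808, d = 1/u = 0.7808
Per-period rate: rΔt = 0.07·0.5 = 0.035, so R = e^0.035 = 1.0356
Risk-neutral probability p = (e^0.035 − 0.7808)/(1.2808 − 0.7808) = 0.2549/0.5000 = 0.5097
Terminal stock prices: S_u = 121.7, S_d = 74.17
Terminal payoffs (S − K): max(43.68, 0) = 43.68, max(-3.828, 0) = 0
Node 0 (S = 95): V_0 = e^(−0.035)·[0.5097·43.6763 + 0.4903·0.0000] = 21.4951

$21.50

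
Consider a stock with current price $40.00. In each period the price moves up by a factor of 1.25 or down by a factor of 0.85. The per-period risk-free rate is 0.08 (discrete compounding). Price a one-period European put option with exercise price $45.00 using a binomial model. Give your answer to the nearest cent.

$4.33

Risk-neutral probability p = (1 + 0.08 − 0.85)/(1.25 − 0.85) = 0.2300/0.4000 = 0.5750
Terminal stock prices: S_u = 50, S_d = 34
Terminal payoffs (K − S): max(-5, 0) = 0, max(11, 0) = 11
Node 0 (S = 40): V_0 = 1/1.08·[0.5750·0.0000 + 0.4250·11.0000] = 4.3287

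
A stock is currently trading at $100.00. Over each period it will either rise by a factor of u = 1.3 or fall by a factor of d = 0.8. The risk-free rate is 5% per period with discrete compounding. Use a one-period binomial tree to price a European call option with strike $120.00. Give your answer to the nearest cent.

$4.76

Risk-neutral probability p = (1 + 0.05 − 0.8)/(1.3 − 0.8) = 0.2500/0.5000 = 0.5000
Terminal stock prices: S_u = 130, S_d = 80
Terminal payoffs (S − K): max(10, 0) = 10, max(-40, 0) = 0
Node 0 (S = 100): V_0 = 1/1.05·[0.5000·10.0000 + 0.5000·0.0000] = 4.7619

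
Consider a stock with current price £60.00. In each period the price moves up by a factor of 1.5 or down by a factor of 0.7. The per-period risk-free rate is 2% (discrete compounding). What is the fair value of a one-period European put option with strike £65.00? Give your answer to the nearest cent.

Risk-neutral probability p = (1 + 0.02 − 0.7)/(1.5 − 0.7) = 0.3200/0.8000 = 0.4000
Terminal stock prices: S_u = 90, S_d = 42
Terminal payoffs (K − S): max(-25, 0) = 0, max(23, 0) = 23
Node 0 (S = 60): V_0 = 1/1.02·[0.4000·0.0000 + 0.6000·23.0000] = 13.5294

£13.53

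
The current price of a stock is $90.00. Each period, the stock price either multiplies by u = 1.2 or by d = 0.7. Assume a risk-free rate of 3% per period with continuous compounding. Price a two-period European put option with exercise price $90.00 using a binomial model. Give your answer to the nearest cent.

$11.05

Risk-neutral probability p = (e^0.03 − 0.7)/(1.2 − 0.7) = 0.3305/0.5000 = 0.6609
Terminal stock prices: S_uu = 129.6, S_ud = 75.6, S_dd = 44.1
Terminal payoffs (K − S): max(-39.6, 0) = 0, max(14.4, 0) = 14.4, max(45.9, 0) = 45.9
Node u (S = 108): V_u = e^(−0.03)·[0.6609·0.0000 + 0.3391·14.4000] = 4.7386
Node d (S = 63): V_d = e^(−0.03)·[0.6609·14.4000 + 0.3391·45.9000] = 24.3401
Node 0 (S = 90): V_0 = e^(−0.03)·[0.6609·4.7386 + 0.3391·24.3401] = 11.0488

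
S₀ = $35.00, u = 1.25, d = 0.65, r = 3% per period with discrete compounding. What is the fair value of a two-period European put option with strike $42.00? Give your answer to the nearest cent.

Risk-neutral probability p = (1 + 0.03 − 0.65)/(1.25 − 0.65) = 0.3800/0.6000 = 0.6333
Terminal stock prices: S_uu = 54.69, S_ud = 28.44, S_dd = 14.79
Terminal payoffs (K − S): max(-12.69, 0) = 0, max(13.56, 0) = 13.56, max(27.21, 0) = 27.21
Node u (S = 43.75): V_u = 1/1.03·[0.6333·0.0000 + 0.3667·13.5625] = 4.8281
Node d (S = 22.75): V_d = 1/1.03·[0.6333·13.5625 + 0.3667·27.2125] = 18.0267
Node 0 (S = 35): V_0 = 1/1.03·[0.6333·4.8281 + 0.3667·18.0267] = 9.3860

$9.39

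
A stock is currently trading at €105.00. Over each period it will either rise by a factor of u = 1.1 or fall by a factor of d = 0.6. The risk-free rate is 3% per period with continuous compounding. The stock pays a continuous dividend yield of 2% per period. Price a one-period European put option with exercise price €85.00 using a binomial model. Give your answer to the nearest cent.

Per-period risk-free factor R = e^0.03 = 1.0305; dividend-adjusted growth = e^(0.03−0.02) = 1.0101.
Risk-neutral probability p = (1.0101 − 0.6)/(1.1 − 0.6) = 0.4101/0.5000 = 0.8201
Terminal stock prices: S_u = 115.5, S_d = 63
Terminal payoffs (K − S): max(-30.5, 0) = 0, max(22, 0) = 22
Node 0 (S = 105): V_0 = e^(−0.03)·[0.8201·0.0000 + 0.1799·22.0000] = 3.8408

€3.84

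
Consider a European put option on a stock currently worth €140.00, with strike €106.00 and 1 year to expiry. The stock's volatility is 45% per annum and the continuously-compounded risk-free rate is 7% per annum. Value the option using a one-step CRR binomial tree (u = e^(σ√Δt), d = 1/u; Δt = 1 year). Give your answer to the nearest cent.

CRR parameters: u = e^(σ√Δt) = e^(0.45·√1) = 1.5683, d = 1/u = 0.6376
Per-period rate: rΔt = 0.07·1 = 0.07, so R = e^0.07 = 1.0725
Risk-neutral probability p = (e^0.07 − 0.6376)/(1.5683 − 0.6376) = 0.4349/0.9307 = 0.4673
Terminal stock prices: S_u = 219.6, S_d = 89.27
Terminal payoffs (K − S): max(-113.6, 0) = 0, max(16.73, 0) = 16.73
Node 0 (S = 140): V_0 = e^(−0.07)·[0.4673·0.0000 + 0.5327·16.7321] = 8.3111

€8.31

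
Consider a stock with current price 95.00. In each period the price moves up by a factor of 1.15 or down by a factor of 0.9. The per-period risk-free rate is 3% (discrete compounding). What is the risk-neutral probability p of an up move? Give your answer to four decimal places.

Risk-neutral probability p = (1 + 0.03 − 0.9)/(1.15 − 0.9) = 0.1300/0.2500 = 0.5200

p = 0.5200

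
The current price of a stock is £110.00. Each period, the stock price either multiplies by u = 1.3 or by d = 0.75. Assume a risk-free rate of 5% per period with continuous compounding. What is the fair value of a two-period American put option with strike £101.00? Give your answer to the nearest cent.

Risk-neutral probability p = (e^0.05 − 0.75)/(1.3 − 0.75) = 0.3013/0.5500 = 0.5478
Terminal stock prices: S_uu = 185.9, S_ud = 107.2, S_dd = 61.88
Terminal payoffs (K − S): max(-84.9, 0) = 0, max(-6.25, 0) = 0, max(39.12, 0) = 39.12
Node u (S = 143): continuation = e^(−0.05)·[0.5478·0.0000 + 0.4522·0.0000] = 0.0000; exercise value = 0.0000 ≤ continuation, so V_u = 0.0000
Node d (S = 82.5): continuation = e^(−0.05)·[0.5478·0.0000 + 0.4522·39.1250] = 16.8307; exercise value = 18.5000 > continuation, so V_d = 18.5000 (exercise)
Node 0 (S = 110): continuation = e^(−0.05)·[0.5478·0.0000 + 0.4522·18.5000] = 7.9583; exercise value = 0.0000 ≤ continuation, so V_0 = 7.9583

£7.96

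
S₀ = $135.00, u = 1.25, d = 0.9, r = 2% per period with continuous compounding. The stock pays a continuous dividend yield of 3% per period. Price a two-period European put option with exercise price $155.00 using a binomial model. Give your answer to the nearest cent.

$25.34

Per-period risk-free factor R = e^0.02 = 1.0202; dividend-adjusted growth = e^(0.02−0.03) = 0.9900.
Risk-neutral probability p = (0.9900 − 0.9)/(1.25 − 0.9) = 0.0900/0.3500 = 0.2573
Terminal stock prices: S_uu = 210.9, S_ud = 151.9, S_dd = 109.4
Terminal payoffs (K − S): max(-55.94, 0) = 0, max(3.125, 0) = 3.125, max(45.65, 0) = 45.65
Node u (S = 168.8): V_u = e^(−0.02)·[0.2573·0.0000 + 0.7427·3.1250] = 2.2750
Node d (S = 121.5): V_d = e^(−0.02)·[0.2573·3.1250 + 0.7427·45.6500] = 34.0217
Node 0 (S = 135): V_0 = e^(−0.02)·[0.2573·2.2750 + 0.7427·34.0217] = 25.3418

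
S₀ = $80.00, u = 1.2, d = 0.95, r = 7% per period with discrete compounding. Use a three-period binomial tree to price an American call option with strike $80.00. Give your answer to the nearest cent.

Risk-neutral probability p = (1 + 0.07 − 0.95)/(1.2 − 0.95) = 0.1200/0.2500 = 0.4800
Terminal stock prices: S_uuu = 138.2, S_uud = 109.4, S_udd = 86.64, S_ddd = 68.59
Terminal payoffs (S − K): max(58.24, 0) = 58.24, max(29.44, 0) = 29.44, max(6.64, 0) = 6.64, max(-11.41, 0) = 0
Node uu (S = 115.2): continuation = 1/1.07·[0.4800·58.2400 + 0.5200·29.4400] = 40.4336; exercise value = 35.2000 ≤ continuation, so V_uu = 40.4336
Node ud (S = 91.2): continuation = 1/1.07·[0.4800·29.4400 + 0.5200·6.6400] = 16.4336; exercise value = 11.2000 ≤ continuation, so V_ud = 16.4336
Node dd (S = 72.2): continuation = 1/1.07·[0.4800·6.6400 + 0.5200·0.0000] = 2.9787; exercise value = 0.0000 ≤ continuation, so V_dd = 2.9787
Node u (S = 96): continuation = 1/1.07·[0.4800·40.4336 + 0.5200·16.4336] = 26.1249; exercise value = 16.0000 ≤ continuation, so V_u = 26.1249
Node d (S = 76): continuation = 1/1.07·[0.4800·16.4336 + 0.5200·2.9787] = 8.8197; exercise value = 0.0000 ≤ continuation, so V_d = 8.8197
Node 0 (S = 80): continuation = 1/1.07·[0.4800·26.1249 + 0.5200·8.8197] = 16.0058; exercise value = 0.0000 ≤ continuation, so V_0 = 16.0058

$16.01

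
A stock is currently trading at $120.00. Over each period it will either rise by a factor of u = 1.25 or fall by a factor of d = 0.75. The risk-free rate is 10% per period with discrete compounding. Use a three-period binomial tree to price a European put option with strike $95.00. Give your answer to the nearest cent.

$2.41

Risk-neutral probability p = (1 + 0.1 − 0.75)/(1.25 − 0.75) = 0.3500/0.5000 = 0.7000
Terminal stock prices: S_uuu = 234.4, S_uud = 140.6, S_udd = 84.38, S_ddd = 50.62
Terminal payoffs (K − S): max(-139.4, 0) = 0, max(-45.62, 0) = 0, max(10.62, 0) = 10.62, max(44.38, 0) = 44.38
Node uu (S = 187.5): V_uu = 1/1.1·[0.7000·0.0000 + 0.3000·0.0000] = 0.0000
Node ud (S = 112.5): V_ud = 1/1.1·[0.7000·0.0000 + 0.3000·10.6250] = 2.8977
Node dd (S = 67.5): V_dd = 1/1.1·[0.7000·10.6250 + 0.3000·44.3750] = 18.8636
Node u (S = 150): V_u = 1/1.1·[0.7000·0.0000 + 0.3000·2.8977] = 0.7903
Node d (S = 90): V_d = 1/1.1·[0.7000·2.8977 + 0.3000·18.8636] = 6.9886
Node 0 (S = 120): V_0 = 1/1.1·[0.7000·0.7903 + 0.3000·6.9886] = 2.4089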